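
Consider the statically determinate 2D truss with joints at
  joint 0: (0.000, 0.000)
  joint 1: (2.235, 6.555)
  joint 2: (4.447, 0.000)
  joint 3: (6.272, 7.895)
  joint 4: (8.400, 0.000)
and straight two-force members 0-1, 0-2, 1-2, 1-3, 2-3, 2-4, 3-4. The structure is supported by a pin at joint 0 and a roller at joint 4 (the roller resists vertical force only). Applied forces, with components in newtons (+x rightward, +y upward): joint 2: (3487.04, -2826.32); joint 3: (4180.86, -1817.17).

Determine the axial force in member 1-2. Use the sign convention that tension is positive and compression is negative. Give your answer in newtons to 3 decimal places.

N=5 nodes, M=7 members, R=3 reactions → 2N=10, M+R=10
member 0 (0-1): L=6.9256, (cx,cy)=(0.3227,0.9465)
member 1 (0-2): L=4.4470, (cx,cy)=(1.0000,0.0000)
member 2 (1-2): L=6.9182, (cx,cy)=(0.3197,-0.9475)
member 3 (1-3): L=4.2536, (cx,cy)=(0.9491,0.3150)
member 4 (2-3): L=8.1032, (cx,cy)=(0.2252,0.9743)
member 5 (2-4): L=3.9530, (cx,cy)=(1.0000,0.0000)
member 6 (3-4): L=8.1768, (cx,cy)=(0.2602,-0.9655)
solve A·x = −loads:
  F[0-1] = +2260.0308 N (tension)
  F[0-2] = +6938.5473 N (tension)
  F[1-2] = -1800.4448 N (compression)
  F[1-3] = +1375.0374 N (tension)
  F[2-3] = +4651.7657 N (tension)
  F[2-4] = +1828.1658 N (tension)
  F[3-4] = -7024.6586 N (compression)
  Rx@0 = -7667.9000 N
  Ry@0 = -2139.1082 N
  Ry@4 = +6782.5982 N

-1800.445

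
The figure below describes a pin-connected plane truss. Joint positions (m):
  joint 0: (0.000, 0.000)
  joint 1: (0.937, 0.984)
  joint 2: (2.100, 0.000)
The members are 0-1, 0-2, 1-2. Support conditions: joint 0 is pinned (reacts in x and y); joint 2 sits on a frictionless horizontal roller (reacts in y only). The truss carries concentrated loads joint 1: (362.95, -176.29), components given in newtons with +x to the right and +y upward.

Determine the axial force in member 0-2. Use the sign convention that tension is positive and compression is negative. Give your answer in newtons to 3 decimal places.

N=3 nodes, M=3 members, R=3 reactions → 2N=6, M+R=6
member 0 (0-1): L=1.3588, (cx,cy)=(0.6896,0.7242)
member 1 (0-2): L=2.1000, (cx,cy)=(1.0000,0.0000)
member 2 (1-2): L=1.5234, (cx,cy)=(0.7634,-0.6459)
solve A·x = −loads:
  F[0-1] = +100.0247 N (tension)
  F[0-2] = +293.9730 N (tension)
  F[1-2] = -385.0782 N (compression)
  Rx@0 = -362.9500 N
  Ry@0 = -72.4369 N
  Ry@2 = +248.7269 N

293.973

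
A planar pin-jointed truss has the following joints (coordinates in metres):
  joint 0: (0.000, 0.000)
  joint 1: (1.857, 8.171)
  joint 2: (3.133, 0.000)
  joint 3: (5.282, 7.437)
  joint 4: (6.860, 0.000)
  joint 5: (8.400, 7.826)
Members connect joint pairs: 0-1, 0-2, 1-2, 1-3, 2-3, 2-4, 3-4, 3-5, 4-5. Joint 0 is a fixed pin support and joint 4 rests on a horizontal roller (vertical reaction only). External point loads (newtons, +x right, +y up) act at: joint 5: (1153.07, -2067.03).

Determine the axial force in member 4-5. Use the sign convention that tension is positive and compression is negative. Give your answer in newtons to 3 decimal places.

N=6 nodes, M=9 members, R=3 reactions → 2N=12, M+R=12
member 0 (0-1): L=8.3794, (cx,cy)=(0.2216,0.9751)
member 1 (0-2): L=3.1330, (cx,cy)=(1.0000,0.0000)
member 2 (1-2): L=8.2700, (cx,cy)=(0.1543,-0.9880)
member 3 (1-3): L=3.5028, (cx,cy)=(0.9778,-0.2095)
member 4 (2-3): L=7.7413, (cx,cy)=(0.2776,0.9607)
member 5 (2-4): L=3.7270, (cx,cy)=(1.0000,0.0000)
member 6 (3-4): L=7.6026, (cx,cy)=(0.2076,-0.9782)
member 7 (3-5): L=3.1422, (cx,cy)=(0.9923,0.1238)
member 8 (4-5): L=7.9761, (cx,cy)=(0.1931,0.9812)
solve A·x = −loads:
  F[0-1] = +1824.8448 N (tension)
  F[0-2] = +748.6553 N (tension)
  F[1-2] = -1954.1530 N (compression)
  F[1-3] = +721.9536 N (tension)
  F[2-3] = +2009.7439 N (tension)
  F[2-4] = -110.7664 N (compression)
  F[3-4] = -1615.1428 N (compression)
  F[3-5] = +1611.4744 N (tension)
  F[4-5] = -2309.9960 N (compression)
  Rx@0 = -1153.0700 N
  Ry@0 = -1779.4682 N
  Ry@4 = +3846.4982 N

-2309.996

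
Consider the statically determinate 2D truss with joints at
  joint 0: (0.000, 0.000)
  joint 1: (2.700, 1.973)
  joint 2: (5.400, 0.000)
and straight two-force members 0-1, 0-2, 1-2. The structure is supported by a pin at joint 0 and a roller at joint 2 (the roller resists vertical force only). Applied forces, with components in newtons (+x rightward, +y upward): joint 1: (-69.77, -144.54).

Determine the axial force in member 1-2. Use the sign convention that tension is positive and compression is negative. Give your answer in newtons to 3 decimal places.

N=3 nodes, M=3 members, R=3 reactions → 2N=6, M+R=6
member 0 (0-1): L=3.3441, (cx,cy)=(0.8074,0.5900)
member 1 (0-2): L=5.4000, (cx,cy)=(1.0000,0.0000)
member 2 (1-2): L=3.3441, (cx,cy)=(0.8074,-0.5900)
solve A·x = −loads:
  F[0-1] = -165.6977 N (compression)
  F[0-2] = +64.0146 N (tension)
  F[1-2] = -79.2847 N (compression)
  Rx@0 = +69.7700 N
  Ry@0 = +97.7619 N
  Ry@2 = +46.7781 N

-79.285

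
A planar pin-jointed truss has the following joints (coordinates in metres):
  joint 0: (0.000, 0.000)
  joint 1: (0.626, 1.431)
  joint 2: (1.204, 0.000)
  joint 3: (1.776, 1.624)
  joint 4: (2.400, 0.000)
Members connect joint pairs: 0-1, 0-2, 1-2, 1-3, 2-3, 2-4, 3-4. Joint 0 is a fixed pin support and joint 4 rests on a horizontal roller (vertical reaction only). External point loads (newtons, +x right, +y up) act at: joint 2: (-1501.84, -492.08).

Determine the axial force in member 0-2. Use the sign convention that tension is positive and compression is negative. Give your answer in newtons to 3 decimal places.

-1394.567

N=5 nodes, M=7 members, R=3 reactions → 2N=10, M+R=10
member 0 (0-1): L=1.5619, (cx,cy)=(0.4008,0.9162)
member 1 (0-2): L=1.2040, (cx,cy)=(1.0000,0.0000)
member 2 (1-2): L=1.5433, (cx,cy)=(0.3745,-0.9272)
member 3 (1-3): L=1.1661, (cx,cy)=(0.9862,0.1655)
member 4 (2-3): L=1.7218, (cx,cy)=(0.3322,0.9432)
member 5 (2-4): L=1.1960, (cx,cy)=(1.0000,0.0000)
member 6 (3-4): L=1.7398, (cx,cy)=(0.3587,-0.9335)
solve A·x = −loads:
  F[0-1] = -267.6570 N (compression)
  F[0-2] = -1394.5670 N (compression)
  F[1-2] = +229.4947 N (tension)
  F[1-3] = -195.9248 N (compression)
  F[2-3] = +296.1053 N (tension)
  F[2-4] = +94.8527 N (tension)
  F[3-4] = -264.4560 N (compression)
  Rx@0 = +1501.8400 N
  Ry@0 = +245.2199 N
  Ry@4 = +246.8601 N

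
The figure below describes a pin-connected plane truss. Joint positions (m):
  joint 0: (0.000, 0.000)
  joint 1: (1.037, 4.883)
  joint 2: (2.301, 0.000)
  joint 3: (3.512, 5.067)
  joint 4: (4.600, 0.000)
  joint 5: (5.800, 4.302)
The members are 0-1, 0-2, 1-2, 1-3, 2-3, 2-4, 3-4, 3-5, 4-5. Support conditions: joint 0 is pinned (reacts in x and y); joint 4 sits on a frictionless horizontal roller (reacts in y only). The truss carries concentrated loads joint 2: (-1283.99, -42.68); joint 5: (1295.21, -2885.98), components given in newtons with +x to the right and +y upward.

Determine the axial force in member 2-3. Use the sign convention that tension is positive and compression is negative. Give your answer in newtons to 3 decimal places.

1972.777

N=6 nodes, M=9 members, R=3 reactions → 2N=12, M+R=12
member 0 (0-1): L=4.9919, (cx,cy)=(0.2077,0.9782)
member 1 (0-2): L=2.3010, (cx,cy)=(1.0000,0.0000)
member 2 (1-2): L=5.0439, (cx,cy)=(0.2506,-0.9681)
member 3 (1-3): L=2.4818, (cx,cy)=(0.9972,0.0741)
member 4 (2-3): L=5.2097, (cx,cy)=(0.2325,0.9726)
member 5 (2-4): L=2.2990, (cx,cy)=(1.0000,0.0000)
member 6 (3-4): L=5.1825, (cx,cy)=(0.2099,-0.9777)
member 7 (3-5): L=2.4125, (cx,cy)=(0.9484,-0.3171)
member 8 (4-5): L=4.4662, (cx,cy)=(0.2687,0.9632)
solve A·x = −loads:
  F[0-1] = +1986.1651 N (tension)
  F[0-2] = -401.3791 N (compression)
  F[1-2] = -1937.8946 N (compression)
  F[1-3] = +900.7094 N (tension)
  F[2-3] = +1972.7770 N (tension)
  F[2-4] = -61.5943 N (compression)
  F[3-4] = -2687.7251 N (compression)
  F[3-5] = +2025.5942 N (tension)
  F[4-5] = -2329.3202 N (compression)
  Rx@0 = -11.2200 N
  Ry@0 = -1942.8365 N
  Ry@4 = +4871.4965 N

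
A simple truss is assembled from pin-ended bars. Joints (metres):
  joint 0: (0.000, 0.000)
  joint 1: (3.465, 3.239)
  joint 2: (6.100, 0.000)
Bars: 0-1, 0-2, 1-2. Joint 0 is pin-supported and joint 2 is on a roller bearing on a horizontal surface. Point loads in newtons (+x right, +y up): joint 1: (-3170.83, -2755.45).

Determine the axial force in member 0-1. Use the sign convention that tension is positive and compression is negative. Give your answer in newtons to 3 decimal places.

-4208.524

N=3 nodes, M=3 members, R=3 reactions → 2N=6, M+R=6
member 0 (0-1): L=4.7431, (cx,cy)=(0.7305,0.6829)
member 1 (0-2): L=6.1000, (cx,cy)=(1.0000,0.0000)
member 2 (1-2): L=4.1754, (cx,cy)=(0.6311,-0.7757)
solve A·x = −loads:
  F[0-1] = -4208.5239 N (compression)
  F[0-2] = -96.3803 N (compression)
  F[1-2] = +152.7251 N (tension)
  Rx@0 = +3170.8300 N
  Ry@0 = +2873.9228 N
  Ry@2 = -118.4728 N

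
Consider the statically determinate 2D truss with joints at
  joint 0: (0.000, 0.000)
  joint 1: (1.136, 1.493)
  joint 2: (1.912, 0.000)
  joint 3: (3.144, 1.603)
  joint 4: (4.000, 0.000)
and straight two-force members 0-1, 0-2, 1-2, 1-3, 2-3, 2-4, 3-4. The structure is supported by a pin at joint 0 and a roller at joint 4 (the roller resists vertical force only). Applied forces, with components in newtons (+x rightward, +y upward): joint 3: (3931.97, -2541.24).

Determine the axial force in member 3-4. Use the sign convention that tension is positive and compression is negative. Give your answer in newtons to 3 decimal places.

N=5 nodes, M=7 members, R=3 reactions → 2N=10, M+R=10
member 0 (0-1): L=1.8760, (cx,cy)=(0.6055,0.7958)
member 1 (0-2): L=1.9120, (cx,cy)=(1.0000,0.0000)
member 2 (1-2): L=1.6826, (cx,cy)=(0.4612,-0.8873)
member 3 (1-3): L=2.0110, (cx,cy)=(0.9985,0.0547)
member 4 (2-3): L=2.0217, (cx,cy)=(0.6094,0.7929)
member 5 (2-4): L=2.0880, (cx,cy)=(1.0000,0.0000)
member 6 (3-4): L=1.8172, (cx,cy)=(0.4710,-0.8821)
solve A·x = −loads:
  F[0-1] = +1296.6595 N (tension)
  F[0-2] = +3146.8048 N (tension)
  F[1-2] = -1083.6443 N (compression)
  F[1-3] = +1286.8515 N (tension)
  F[2-3] = +1212.6938 N (tension)
  F[2-4] = +1908.0585 N (tension)
  F[3-4] = -4050.6913 N (compression)
  Rx@0 = -3931.9700 N
  Ry@0 = -1031.9116 N
  Ry@4 = +3573.1516 N

-4050.691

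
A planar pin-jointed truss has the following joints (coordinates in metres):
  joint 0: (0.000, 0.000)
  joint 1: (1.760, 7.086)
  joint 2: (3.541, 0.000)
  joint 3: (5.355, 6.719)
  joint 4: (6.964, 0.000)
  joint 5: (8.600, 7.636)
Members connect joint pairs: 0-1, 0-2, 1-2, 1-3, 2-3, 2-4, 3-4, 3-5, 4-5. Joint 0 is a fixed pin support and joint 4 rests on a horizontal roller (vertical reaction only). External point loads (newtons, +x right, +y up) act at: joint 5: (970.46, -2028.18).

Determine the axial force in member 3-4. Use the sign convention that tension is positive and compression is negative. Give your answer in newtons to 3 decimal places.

-1149.556

N=6 nodes, M=9 members, R=3 reactions → 2N=12, M+R=12
member 0 (0-1): L=7.3013, (cx,cy)=(0.2411,0.9705)
member 1 (0-2): L=3.5410, (cx,cy)=(1.0000,0.0000)
member 2 (1-2): L=7.3064, (cx,cy)=(0.2438,-0.9698)
member 3 (1-3): L=3.6137, (cx,cy)=(0.9948,-0.1016)
member 4 (2-3): L=6.9596, (cx,cy)=(0.2606,0.9654)
member 5 (2-4): L=3.4230, (cx,cy)=(1.0000,0.0000)
member 6 (3-4): L=6.9090, (cx,cy)=(0.2329,-0.9725)
member 7 (3-5): L=3.3721, (cx,cy)=(0.9623,0.2719)
member 8 (4-5): L=7.8093, (cx,cy)=(0.2095,0.9778)
solve A·x = −loads:
  F[0-1] = +1587.3795 N (tension)
  F[0-2] = +587.8175 N (tension)
  F[1-2] = -1671.6557 N (compression)
  F[1-3] = +794.2304 N (tension)
  F[2-3] = +1679.2779 N (tension)
  F[2-4] = -257.3651 N (compression)
  F[3-4] = -1149.5562 N (compression)
  F[3-5] = +1554.1077 N (tension)
  F[4-5] = -2506.4203 N (compression)
  Rx@0 = -970.4600 N
  Ry@0 = -1540.5708 N
  Ry@4 = +3568.7508 N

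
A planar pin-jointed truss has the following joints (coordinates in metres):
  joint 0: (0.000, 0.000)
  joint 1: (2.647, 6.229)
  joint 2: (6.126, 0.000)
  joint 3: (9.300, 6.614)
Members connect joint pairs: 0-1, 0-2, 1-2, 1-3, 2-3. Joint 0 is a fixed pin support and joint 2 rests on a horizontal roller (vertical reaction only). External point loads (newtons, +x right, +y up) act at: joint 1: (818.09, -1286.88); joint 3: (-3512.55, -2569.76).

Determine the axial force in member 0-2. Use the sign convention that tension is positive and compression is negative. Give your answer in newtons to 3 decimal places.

N=4 nodes, M=5 members, R=3 reactions → 2N=8, M+R=8
member 0 (0-1): L=6.7681, (cx,cy)=(0.3911,0.9203)
member 1 (0-2): L=6.1260, (cx,cy)=(1.0000,0.0000)
member 2 (1-2): L=7.1347, (cx,cy)=(0.4876,-0.8731)
member 3 (1-3): L=6.6641, (cx,cy)=(0.9983,0.0578)
member 4 (2-3): L=7.3362, (cx,cy)=(0.4327,0.9016)
solve A·x = −loads:
  F[0-1] = -2564.1405 N (compression)
  F[0-2] = -1691.6247 N (compression)
  F[1-2] = +1073.6427 N (tension)
  F[1-3] = -2348.3741 N (compression)
  F[2-3] = -2699.8604 N (compression)
  Rx@0 = +2694.4600 N
  Ry@0 = +2359.9021 N
  Ry@2 = +1496.7379 N

-1691.625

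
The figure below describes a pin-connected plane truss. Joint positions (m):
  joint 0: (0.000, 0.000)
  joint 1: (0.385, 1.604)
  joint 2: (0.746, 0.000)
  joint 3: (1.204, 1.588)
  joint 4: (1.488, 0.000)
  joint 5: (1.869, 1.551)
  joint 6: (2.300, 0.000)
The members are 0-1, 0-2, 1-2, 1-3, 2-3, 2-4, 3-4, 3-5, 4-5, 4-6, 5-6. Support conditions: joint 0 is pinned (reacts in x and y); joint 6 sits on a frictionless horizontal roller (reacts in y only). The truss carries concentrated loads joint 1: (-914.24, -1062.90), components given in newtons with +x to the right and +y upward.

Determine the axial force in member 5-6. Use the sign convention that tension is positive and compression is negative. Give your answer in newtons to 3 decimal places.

N=7 nodes, M=11 members, R=3 reactions → 2N=14, M+R=14
member 0 (0-1): L=1.6496, (cx,cy)=(0.2334,0.9724)
member 1 (0-2): L=0.7460, (cx,cy)=(1.0000,0.0000)
member 2 (1-2): L=1.6441, (cx,cy)=(0.2196,-0.9756)
member 3 (1-3): L=0.8192, (cx,cy)=(0.9998,-0.0195)
member 4 (2-3): L=1.6527, (cx,cy)=(0.2771,0.9608)
member 5 (2-4): L=0.7420, (cx,cy)=(1.0000,0.0000)
member 6 (3-4): L=1.6132, (cx,cy)=(0.1760,-0.9844)
member 7 (3-5): L=0.6660, (cx,cy)=(0.9985,-0.0556)
member 8 (4-5): L=1.5971, (cx,cy)=(0.2386,0.9711)
member 9 (4-6): L=0.8120, (cx,cy)=(1.0000,0.0000)
member 10 (5-6): L=1.6098, (cx,cy)=(0.2677,-0.9635)
solve A·x = −loads:
  F[0-1] = -1565.8076 N (compression)
  F[0-2] = -548.7870 N (compression)
  F[1-2] = +462.2036 N (tension)
  F[1-3] = +447.3862 N (tension)
  F[2-3] = -469.3042 N (compression)
  F[2-4] = -317.2484 N (compression)
  F[3-4] = +453.5374 N (tension)
  F[3-5] = +237.7712 N (tension)
  F[4-5] = -459.7267 N (compression)
  F[4-6] = -127.7335 N (compression)
  F[5-6] = +477.0804 N (tension)
  Rx@0 = +914.2400 N
  Ry@0 = +1522.5628 N
  Ry@6 = -459.6628 N

477.080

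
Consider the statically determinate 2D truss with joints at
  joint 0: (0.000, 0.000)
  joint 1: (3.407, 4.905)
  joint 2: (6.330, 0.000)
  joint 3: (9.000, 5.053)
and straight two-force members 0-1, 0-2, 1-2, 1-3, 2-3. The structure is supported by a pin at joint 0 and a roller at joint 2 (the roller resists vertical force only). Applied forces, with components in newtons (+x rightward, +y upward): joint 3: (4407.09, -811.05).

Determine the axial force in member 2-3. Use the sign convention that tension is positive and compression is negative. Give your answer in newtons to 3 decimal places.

N=4 nodes, M=5 members, R=3 reactions → 2N=8, M+R=8
member 0 (0-1): L=5.9722, (cx,cy)=(0.5705,0.8213)
member 1 (0-2): L=6.3300, (cx,cy)=(1.0000,0.0000)
member 2 (1-2): L=5.7099, (cx,cy)=(0.5119,-0.8590)
member 3 (1-3): L=5.5950, (cx,cy)=(0.9997,0.0265)
member 4 (2-3): L=5.7150, (cx,cy)=(0.4672,0.8842)
solve A·x = −loads:
  F[0-1] = +4699.9427 N (tension)
  F[0-2] = +1725.8642 N (tension)
  F[1-2] = -4342.4822 N (compression)
  F[1-3] = +4905.9370 N (tension)
  F[2-3] = -1064.0902 N (compression)
  Rx@0 = -4407.0900 N
  Ry@0 = -3860.1152 N
  Ry@2 = +4671.1652 N

-1064.090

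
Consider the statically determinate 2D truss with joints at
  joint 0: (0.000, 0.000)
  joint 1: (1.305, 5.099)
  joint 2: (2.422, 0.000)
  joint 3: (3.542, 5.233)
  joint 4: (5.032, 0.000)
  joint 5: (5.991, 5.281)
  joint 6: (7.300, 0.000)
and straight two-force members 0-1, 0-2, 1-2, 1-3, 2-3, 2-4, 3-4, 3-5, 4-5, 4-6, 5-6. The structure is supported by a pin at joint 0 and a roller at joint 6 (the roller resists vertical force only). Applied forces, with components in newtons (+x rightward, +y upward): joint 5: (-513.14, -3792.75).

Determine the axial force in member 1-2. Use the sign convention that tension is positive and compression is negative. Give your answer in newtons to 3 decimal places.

1046.019

N=7 nodes, M=11 members, R=3 reactions → 2N=14, M+R=14
member 0 (0-1): L=5.2633, (cx,cy)=(0.2479,0.9688)
member 1 (0-2): L=2.4220, (cx,cy)=(1.0000,0.0000)
member 2 (1-2): L=5.2199, (cx,cy)=(0.2140,-0.9768)
member 3 (1-3): L=2.2410, (cx,cy)=(0.9982,0.0598)
member 4 (2-3): L=5.3515, (cx,cy)=(0.2093,0.9779)
member 5 (2-4): L=2.6100, (cx,cy)=(1.0000,0.0000)
member 6 (3-4): L=5.4410, (cx,cy)=(0.2738,-0.9618)
member 7 (3-5): L=2.4495, (cx,cy)=(0.9998,0.0196)
member 8 (4-5): L=5.3674, (cx,cy)=(0.1787,0.9839)
member 9 (4-6): L=2.2680, (cx,cy)=(1.0000,0.0000)
member 10 (5-6): L=5.4408, (cx,cy)=(0.2406,-0.9706)
solve A·x = −loads:
  F[0-1] = -1085.2006 N (compression)
  F[0-2] = -244.0742 N (compression)
  F[1-2] = +1046.0195 N (tension)
  F[1-3] = -493.7852 N (compression)
  F[2-3] = -1044.9304 N (compression)
  F[2-4] = +198.4516 N (tension)
  F[3-4] = +1072.6137 N (tension)
  F[3-5] = -1005.5169 N (compression)
  F[4-5] = -1048.4827 N (compression)
  F[4-6] = +679.5186 N (tension)
  F[5-6] = -2824.3954 N (compression)
  Rx@0 = +513.1400 N
  Ry@0 = +1051.3154 N
  Ry@6 = +2741.4346 N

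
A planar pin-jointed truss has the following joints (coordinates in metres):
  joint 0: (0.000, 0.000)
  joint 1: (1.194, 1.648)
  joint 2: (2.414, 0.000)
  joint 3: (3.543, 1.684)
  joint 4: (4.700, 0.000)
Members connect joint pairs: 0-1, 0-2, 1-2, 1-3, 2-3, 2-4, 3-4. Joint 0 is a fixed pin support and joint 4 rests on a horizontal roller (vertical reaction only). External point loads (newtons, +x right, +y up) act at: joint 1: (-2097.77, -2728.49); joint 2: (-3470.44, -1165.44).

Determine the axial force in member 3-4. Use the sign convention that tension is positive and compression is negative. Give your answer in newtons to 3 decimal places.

-674.806

N=5 nodes, M=7 members, R=3 reactions → 2N=10, M+R=10
member 0 (0-1): L=2.0351, (cx,cy)=(0.5867,0.8098)
member 1 (0-2): L=2.4140, (cx,cy)=(1.0000,0.0000)
member 2 (1-2): L=2.0504, (cx,cy)=(0.5950,-0.8037)
member 3 (1-3): L=2.3493, (cx,cy)=(0.9999,0.0153)
member 4 (2-3): L=2.0274, (cx,cy)=(0.5569,0.8306)
member 5 (2-4): L=2.2860, (cx,cy)=(1.0000,0.0000)
member 6 (3-4): L=2.0432, (cx,cy)=(0.5663,-0.8242)
solve A·x = −loads:
  F[0-1] = -4121.7061 N (compression)
  F[0-2] = -3149.9643 N (compression)
  F[1-2] = +743.4897 N (tension)
  F[1-3] = -762.9374 N (compression)
  F[2-3] = +683.6878 N (tension)
  F[2-4] = +382.1287 N (tension)
  F[3-4] = -674.8058 N (compression)
  Rx@0 = +5568.2100 N
  Ry@0 = +3337.7461 N
  Ry@4 = +556.1839 N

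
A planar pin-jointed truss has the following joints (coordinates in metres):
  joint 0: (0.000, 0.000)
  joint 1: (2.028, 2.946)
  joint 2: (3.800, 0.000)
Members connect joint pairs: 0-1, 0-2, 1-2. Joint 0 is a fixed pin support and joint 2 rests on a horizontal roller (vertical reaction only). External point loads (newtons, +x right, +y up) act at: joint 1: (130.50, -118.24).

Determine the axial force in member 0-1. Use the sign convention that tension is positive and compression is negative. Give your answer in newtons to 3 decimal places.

55.888

N=3 nodes, M=3 members, R=3 reactions → 2N=6, M+R=6
member 0 (0-1): L=3.5765, (cx,cy)=(0.5670,0.8237)
member 1 (0-2): L=3.8000, (cx,cy)=(1.0000,0.0000)
member 2 (1-2): L=3.4379, (cx,cy)=(0.5154,-0.8569)
solve A·x = −loads:
  F[0-1] = +55.8877 N (tension)
  F[0-2] = +98.8102 N (tension)
  F[1-2] = -191.7019 N (compression)
  Rx@0 = -130.5000 N
  Ry@0 = -46.0347 N
  Ry@2 = +164.2747 N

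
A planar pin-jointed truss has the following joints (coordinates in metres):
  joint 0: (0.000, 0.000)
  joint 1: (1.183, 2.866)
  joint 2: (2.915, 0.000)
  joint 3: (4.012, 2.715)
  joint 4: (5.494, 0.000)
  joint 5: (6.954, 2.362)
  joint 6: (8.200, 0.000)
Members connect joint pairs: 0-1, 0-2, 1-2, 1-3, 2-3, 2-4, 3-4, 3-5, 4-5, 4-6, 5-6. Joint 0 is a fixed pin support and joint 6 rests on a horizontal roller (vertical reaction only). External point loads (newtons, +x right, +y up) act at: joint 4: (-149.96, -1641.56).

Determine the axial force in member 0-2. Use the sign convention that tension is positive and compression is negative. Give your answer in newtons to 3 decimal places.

N=7 nodes, M=11 members, R=3 reactions → 2N=14, M+R=14
member 0 (0-1): L=3.1006, (cx,cy)=(0.3815,0.9244)
member 1 (0-2): L=2.9150, (cx,cy)=(1.0000,0.0000)
member 2 (1-2): L=3.3487, (cx,cy)=(0.5172,-0.8559)
member 3 (1-3): L=2.8330, (cx,cy)=(0.9986,-0.0533)
member 4 (2-3): L=2.9282, (cx,cy)=(0.3746,0.9272)
member 5 (2-4): L=2.5790, (cx,cy)=(1.0000,0.0000)
member 6 (3-4): L=3.0931, (cx,cy)=(0.4791,-0.8777)
member 7 (3-5): L=2.9631, (cx,cy)=(0.9929,-0.1191)
member 8 (4-5): L=2.7768, (cx,cy)=(0.5258,0.8506)
member 9 (4-6): L=2.7060, (cx,cy)=(1.0000,0.0000)
member 10 (5-6): L=2.6705, (cx,cy)=(0.4666,-0.8845)
solve A·x = −loads:
  F[0-1] = -586.0491 N (compression)
  F[0-2] = +73.6438 N (tension)
  F[1-2] = +668.4589 N (tension)
  F[1-3] = -570.1518 N (compression)
  F[2-3] = -617.0393 N (compression)
  F[2-4] = +650.5408 N (tension)
  F[3-4] = +777.5155 N (tension)
  F[3-5] = -1181.4408 N (compression)
  F[4-5] = +1127.5307 N (tension)
  F[4-6] = +580.1893 N (tension)
  F[5-6] = -1243.4947 N (compression)
  Rx@0 = +149.9600 N
  Ry@0 = +541.7148 N
  Ry@6 = +1099.8452 N

73.644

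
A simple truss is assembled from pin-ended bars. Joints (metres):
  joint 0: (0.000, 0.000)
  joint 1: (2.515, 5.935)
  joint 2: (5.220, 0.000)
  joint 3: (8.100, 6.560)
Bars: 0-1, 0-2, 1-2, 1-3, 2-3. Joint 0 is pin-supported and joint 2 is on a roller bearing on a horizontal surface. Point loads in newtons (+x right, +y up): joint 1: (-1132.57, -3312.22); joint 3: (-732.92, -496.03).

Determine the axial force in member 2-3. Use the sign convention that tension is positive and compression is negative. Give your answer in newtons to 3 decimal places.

N=4 nodes, M=5 members, R=3 reactions → 2N=8, M+R=8
member 0 (0-1): L=6.4459, (cx,cy)=(0.3902,0.9207)
member 1 (0-2): L=5.2200, (cx,cy)=(1.0000,0.0000)
member 2 (1-2): L=6.5224, (cx,cy)=(0.4147,-0.9099)
member 3 (1-3): L=5.6199, (cx,cy)=(0.9938,0.1112)
member 4 (2-3): L=7.1644, (cx,cy)=(0.4020,0.9156)
solve A·x = −loads:
  F[0-1] = -3965.8047 N (compression)
  F[0-2] = -318.1467 N (compression)
  F[1-2] = +306.2122 N (tension)
  F[1-3] = -545.1495 N (compression)
  F[2-3] = -475.5150 N (compression)
  Rx@0 = +1865.4900 N
  Ry@0 = +3651.4841 N
  Ry@2 = +156.7659 N

-475.515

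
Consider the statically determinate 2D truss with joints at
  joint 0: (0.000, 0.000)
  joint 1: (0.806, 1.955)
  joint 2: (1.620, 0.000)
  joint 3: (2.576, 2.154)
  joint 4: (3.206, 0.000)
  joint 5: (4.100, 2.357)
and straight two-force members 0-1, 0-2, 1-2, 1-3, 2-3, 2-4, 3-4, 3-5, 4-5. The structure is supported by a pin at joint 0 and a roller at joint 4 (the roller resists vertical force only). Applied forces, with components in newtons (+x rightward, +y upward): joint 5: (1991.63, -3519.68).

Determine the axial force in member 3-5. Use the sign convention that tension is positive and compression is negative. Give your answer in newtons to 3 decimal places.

N=6 nodes, M=9 members, R=3 reactions → 2N=12, M+R=12
member 0 (0-1): L=2.1146, (cx,cy)=(0.3812,0.9245)
member 1 (0-2): L=1.6200, (cx,cy)=(1.0000,0.0000)
member 2 (1-2): L=2.1177, (cx,cy)=(0.3844,-0.9232)
member 3 (1-3): L=1.7812, (cx,cy)=(0.9937,0.1117)
member 4 (2-3): L=2.3566, (cx,cy)=(0.4057,0.9140)
member 5 (2-4): L=1.5860, (cx,cy)=(1.0000,0.0000)
member 6 (3-4): L=2.2442, (cx,cy)=(0.2807,-0.9598)
member 7 (3-5): L=1.5375, (cx,cy)=(0.9912,0.1320)
member 8 (4-5): L=2.5209, (cx,cy)=(0.3546,0.9350)
solve A·x = −loads:
  F[0-1] = +2645.3807 N (tension)
  F[0-2] = +983.3323 N (tension)
  F[1-2] = -2413.4374 N (compression)
  F[1-3] = +1948.1737 N (tension)
  F[2-3] = +2437.6062 N (tension)
  F[2-4] = -933.2002 N (compression)
  F[3-4] = -2061.9009 N (compression)
  F[3-5] = +3534.5897 N (tension)
  F[4-5] = -4263.4909 N (compression)
  Rx@0 = -1991.6300 N
  Ry@0 = -2445.6849 N
  Ry@4 = +5965.3649 N

3534.590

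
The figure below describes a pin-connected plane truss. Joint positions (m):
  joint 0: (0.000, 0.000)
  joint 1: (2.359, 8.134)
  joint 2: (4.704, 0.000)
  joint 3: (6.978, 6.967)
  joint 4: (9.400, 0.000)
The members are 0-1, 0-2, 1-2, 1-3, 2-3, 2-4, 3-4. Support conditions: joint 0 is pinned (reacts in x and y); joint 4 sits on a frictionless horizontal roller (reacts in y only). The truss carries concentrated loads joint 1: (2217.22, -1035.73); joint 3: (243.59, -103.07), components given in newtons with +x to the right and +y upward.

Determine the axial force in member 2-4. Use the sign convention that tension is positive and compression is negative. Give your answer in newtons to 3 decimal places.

846.703

N=5 nodes, M=7 members, R=3 reactions → 2N=10, M+R=10
member 0 (0-1): L=8.4692, (cx,cy)=(0.2785,0.9604)
member 1 (0-2): L=4.7040, (cx,cy)=(1.0000,0.0000)
member 2 (1-2): L=8.4653, (cx,cy)=(0.2770,-0.9609)
member 3 (1-3): L=4.7641, (cx,cy)=(0.9695,-0.2450)
member 4 (2-3): L=7.3287, (cx,cy)=(0.3103,0.9506)
member 5 (2-4): L=4.6960, (cx,cy)=(1.0000,0.0000)
member 6 (3-4): L=7.3760, (cx,cy)=(0.3284,-0.9446)
solve A·x = −loads:
  F[0-1] = +1350.2170 N (tension)
  F[0-2] = +2084.7210 N (tension)
  F[1-2] = -2096.0744 N (compression)
  F[1-3] = -1300.0975 N (compression)
  F[2-3] = +2118.6144 N (tension)
  F[2-4] = +846.7029 N (tension)
  F[3-4] = -2578.5586 N (compression)
  Rx@0 = -2460.8100 N
  Ry@0 = -1296.7818 N
  Ry@4 = +2435.5818 N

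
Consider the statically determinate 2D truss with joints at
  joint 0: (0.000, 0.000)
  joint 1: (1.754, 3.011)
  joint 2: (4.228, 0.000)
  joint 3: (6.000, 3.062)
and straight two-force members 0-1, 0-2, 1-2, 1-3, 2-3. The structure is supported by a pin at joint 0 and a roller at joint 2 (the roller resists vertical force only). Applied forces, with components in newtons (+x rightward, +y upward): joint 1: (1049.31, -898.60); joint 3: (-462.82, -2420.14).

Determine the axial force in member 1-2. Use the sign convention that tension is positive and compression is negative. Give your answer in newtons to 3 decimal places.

N=4 nodes, M=5 members, R=3 reactions → 2N=8, M+R=8
member 0 (0-1): L=3.4846, (cx,cy)=(0.5034,0.8641)
member 1 (0-2): L=4.2280, (cx,cy)=(1.0000,0.0000)
member 2 (1-2): L=3.8970, (cx,cy)=(0.6348,-0.7726)
member 3 (1-3): L=4.2463, (cx,cy)=(0.9999,0.0120)
member 4 (2-3): L=3.5378, (cx,cy)=(0.5009,0.8655)
solve A·x = −loads:
  F[0-1] = +1042.2454 N (tension)
  F[0-2] = +61.8721 N (tension)
  F[1-2] = -2313.9364 N (compression)
  F[1-3] = +944.3632 N (tension)
  F[2-3] = -2809.2844 N (compression)
  Rx@0 = -586.4900 N
  Ry@0 = -900.5840 N
  Ry@2 = +4219.3240 N

-2313.936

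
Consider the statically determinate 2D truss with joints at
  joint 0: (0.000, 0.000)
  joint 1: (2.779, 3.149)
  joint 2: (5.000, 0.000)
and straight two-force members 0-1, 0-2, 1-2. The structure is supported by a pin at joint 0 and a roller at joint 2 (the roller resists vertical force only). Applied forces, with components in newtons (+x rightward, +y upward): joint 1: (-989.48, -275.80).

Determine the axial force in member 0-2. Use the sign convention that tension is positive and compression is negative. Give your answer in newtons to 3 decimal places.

N=3 nodes, M=3 members, R=3 reactions → 2N=6, M+R=6
member 0 (0-1): L=4.1999, (cx,cy)=(0.6617,0.7498)
member 1 (0-2): L=5.0000, (cx,cy)=(1.0000,0.0000)
member 2 (1-2): L=3.8534, (cx,cy)=(0.5764,-0.8172)
solve A·x = −loads:
  F[0-1] = -994.5352 N (compression)
  F[0-2] = -331.4113 N (compression)
  F[1-2] = +575.0002 N (tension)
  Rx@0 = +989.4800 N
  Ry@0 = +745.6849 N
  Ry@2 = -469.8849 N

-331.411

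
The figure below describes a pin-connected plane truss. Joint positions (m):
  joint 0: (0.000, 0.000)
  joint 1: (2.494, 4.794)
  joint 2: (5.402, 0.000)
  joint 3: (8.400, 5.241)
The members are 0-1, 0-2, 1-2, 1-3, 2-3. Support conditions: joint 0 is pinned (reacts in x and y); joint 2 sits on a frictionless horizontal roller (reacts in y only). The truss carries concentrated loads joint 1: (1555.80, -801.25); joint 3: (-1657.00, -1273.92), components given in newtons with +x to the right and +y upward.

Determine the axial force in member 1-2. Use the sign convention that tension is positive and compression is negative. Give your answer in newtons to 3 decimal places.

N=4 nodes, M=5 members, R=3 reactions → 2N=8, M+R=8
member 0 (0-1): L=5.4039, (cx,cy)=(0.4615,0.8871)
member 1 (0-2): L=5.4020, (cx,cy)=(1.0000,0.0000)
member 2 (1-2): L=5.6070, (cx,cy)=(0.5186,-0.8550)
member 3 (1-3): L=5.9229, (cx,cy)=(0.9971,0.0755)
member 4 (2-3): L=6.0379, (cx,cy)=(0.4965,0.8680)
solve A·x = −loads:
  F[0-1] = +54.9519 N (tension)
  F[0-2] = -126.5612 N (compression)
  F[1-2] = -1080.0473 N (compression)
  F[1-3] = -973.0650 N (compression)
  F[2-3] = -1383.0148 N (compression)
  Rx@0 = +101.2000 N
  Ry@0 = -48.7496 N
  Ry@2 = +2123.9196 N

-1080.047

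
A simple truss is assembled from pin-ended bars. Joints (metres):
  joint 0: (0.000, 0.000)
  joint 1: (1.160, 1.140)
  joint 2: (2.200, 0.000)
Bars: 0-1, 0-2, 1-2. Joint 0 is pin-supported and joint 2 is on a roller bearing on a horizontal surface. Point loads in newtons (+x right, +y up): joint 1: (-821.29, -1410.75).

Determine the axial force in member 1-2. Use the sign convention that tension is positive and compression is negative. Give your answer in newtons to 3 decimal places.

N=3 nodes, M=3 members, R=3 reactions → 2N=6, M+R=6
member 0 (0-1): L=1.6264, (cx,cy)=(0.7132,0.7009)
member 1 (0-2): L=2.2000, (cx,cy)=(1.0000,0.0000)
member 2 (1-2): L=1.5431, (cx,cy)=(0.6740,-0.7388)
solve A·x = −loads:
  F[0-1] = -1558.6081 N (compression)
  F[0-2] = +290.3538 N (tension)
  F[1-2] = -430.8163 N (compression)
  Rx@0 = +821.2900 N
  Ry@0 = +1092.4775 N
  Ry@2 = +318.2725 N

-430.816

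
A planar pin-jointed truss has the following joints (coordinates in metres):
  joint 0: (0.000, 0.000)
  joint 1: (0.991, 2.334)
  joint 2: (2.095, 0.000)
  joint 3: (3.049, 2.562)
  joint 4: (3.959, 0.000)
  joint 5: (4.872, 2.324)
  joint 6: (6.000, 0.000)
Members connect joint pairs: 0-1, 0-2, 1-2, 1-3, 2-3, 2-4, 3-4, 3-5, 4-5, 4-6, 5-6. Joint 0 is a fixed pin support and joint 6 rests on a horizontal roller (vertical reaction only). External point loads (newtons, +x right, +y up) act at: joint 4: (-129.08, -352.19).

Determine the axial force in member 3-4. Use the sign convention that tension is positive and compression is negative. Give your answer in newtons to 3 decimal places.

154.032

N=7 nodes, M=11 members, R=3 reactions → 2N=14, M+R=14
member 0 (0-1): L=2.5357, (cx,cy)=(0.3908,0.9205)
member 1 (0-2): L=2.0950, (cx,cy)=(1.0000,0.0000)
member 2 (1-2): L=2.5819, (cx,cy)=(0.4276,-0.9040)
member 3 (1-3): L=2.0706, (cx,cy)=(0.9939,0.1101)
member 4 (2-3): L=2.7339, (cx,cy)=(0.3490,0.9371)
member 5 (2-4): L=1.8640, (cx,cy)=(1.0000,0.0000)
member 6 (3-4): L=2.7188, (cx,cy)=(0.3347,-0.9423)
member 7 (3-5): L=1.8385, (cx,cy)=(0.9916,-0.1295)
member 8 (4-5): L=2.4969, (cx,cy)=(0.3657,0.9308)
member 9 (4-6): L=2.0410, (cx,cy)=(1.0000,0.0000)
member 10 (5-6): L=2.5833, (cx,cy)=(0.4367,-0.8996)
solve A·x = −loads:
  F[0-1] = -130.1551 N (compression)
  F[0-2] = -78.2124 N (compression)
  F[1-2] = +120.0067 N (tension)
  F[1-3] = -102.8061 N (compression)
  F[2-3] = -115.7598 N (compression)
  F[2-4] = +13.4962 N (tension)
  F[3-4] = +154.0321 N (tension)
  F[3-5] = -195.7789 N (compression)
  F[4-5] = +222.4461 N (tension)
  F[4-6] = +112.7935 N (tension)
  F[5-6] = -258.3137 N (compression)
  Rx@0 = +129.0800 N
  Ry@0 = +119.8033 N
  Ry@6 = +232.3867 N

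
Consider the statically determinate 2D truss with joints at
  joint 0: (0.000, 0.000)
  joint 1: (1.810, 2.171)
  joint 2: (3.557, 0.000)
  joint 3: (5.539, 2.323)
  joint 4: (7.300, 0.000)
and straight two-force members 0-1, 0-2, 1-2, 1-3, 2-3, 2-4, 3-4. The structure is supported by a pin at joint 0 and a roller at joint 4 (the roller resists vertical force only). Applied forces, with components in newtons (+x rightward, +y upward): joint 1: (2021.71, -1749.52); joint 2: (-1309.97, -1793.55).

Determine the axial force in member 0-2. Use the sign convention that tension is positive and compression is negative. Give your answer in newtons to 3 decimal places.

N=5 nodes, M=7 members, R=3 reactions → 2N=10, M+R=10
member 0 (0-1): L=2.8265, (cx,cy)=(0.6404,0.7681)
member 1 (0-2): L=3.5570, (cx,cy)=(1.0000,0.0000)
member 2 (1-2): L=2.7866, (cx,cy)=(0.6269,-0.7791)
member 3 (1-3): L=3.7321, (cx,cy)=(0.9992,0.0407)
member 4 (2-3): L=3.0536, (cx,cy)=(0.6491,0.7607)
member 5 (2-4): L=3.7430, (cx,cy)=(1.0000,0.0000)
member 6 (3-4): L=2.9150, (cx,cy)=(0.6041,-0.7969)
solve A·x = −loads:
  F[0-1] = -2127.5338 N (compression)
  F[0-2] = +2074.1241 N (tension)
  F[1-2] = -314.8670 N (compression)
  F[1-3] = -3189.3426 N (compression)
  F[2-3] = +2680.1174 N (tension)
  F[2-4] = +1447.1294 N (tension)
  F[3-4] = -2395.4788 N (compression)
  Rx@0 = -711.7400 N
  Ry@0 = +1634.1082 N
  Ry@4 = +1908.9618 N

2074.124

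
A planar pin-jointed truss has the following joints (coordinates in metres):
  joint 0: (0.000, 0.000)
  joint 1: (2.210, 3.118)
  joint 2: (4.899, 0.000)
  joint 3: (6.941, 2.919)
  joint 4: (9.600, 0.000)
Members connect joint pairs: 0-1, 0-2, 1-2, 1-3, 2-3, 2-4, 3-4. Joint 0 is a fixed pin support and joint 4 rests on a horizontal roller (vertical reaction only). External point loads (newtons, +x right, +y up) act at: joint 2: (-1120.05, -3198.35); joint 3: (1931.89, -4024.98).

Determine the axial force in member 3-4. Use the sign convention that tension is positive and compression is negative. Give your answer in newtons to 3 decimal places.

-6938.956

N=5 nodes, M=7 members, R=3 reactions → 2N=10, M+R=10
member 0 (0-1): L=3.8218, (cx,cy)=(0.5783,0.8158)
member 1 (0-2): L=4.8990, (cx,cy)=(1.0000,0.0000)
member 2 (1-2): L=4.1174, (cx,cy)=(0.6531,-0.7573)
member 3 (1-3): L=4.7352, (cx,cy)=(0.9991,-0.0420)
member 4 (2-3): L=3.5623, (cx,cy)=(0.5732,0.8194)
member 5 (2-4): L=4.7010, (cx,cy)=(1.0000,0.0000)
member 6 (3-4): L=3.9485, (cx,cy)=(0.6734,-0.7393)
solve A·x = −loads:
  F[0-1] = -2566.1743 N (compression)
  F[0-2] = +2295.7666 N (tension)
  F[1-2] = +2954.2328 N (tension)
  F[1-3] = -3416.3205 N (compression)
  F[2-3] = +1173.0047 N (tension)
  F[2-4] = +4672.8055 N (tension)
  F[3-4] = -6938.9563 N (compression)
  Rx@0 = -811.8400 N
  Ry@0 = +2093.6123 N
  Ry@4 = +5129.7177 N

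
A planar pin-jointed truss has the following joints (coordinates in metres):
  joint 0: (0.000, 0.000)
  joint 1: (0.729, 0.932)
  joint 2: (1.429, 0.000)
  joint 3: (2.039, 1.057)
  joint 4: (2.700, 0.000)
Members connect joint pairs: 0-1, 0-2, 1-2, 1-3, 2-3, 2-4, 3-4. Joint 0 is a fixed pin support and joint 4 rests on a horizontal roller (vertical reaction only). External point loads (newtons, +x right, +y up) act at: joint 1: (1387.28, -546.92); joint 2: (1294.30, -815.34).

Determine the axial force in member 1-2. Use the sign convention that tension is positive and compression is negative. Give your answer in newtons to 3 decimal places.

N=5 nodes, M=7 members, R=3 reactions → 2N=10, M+R=10
member 0 (0-1): L=1.1832, (cx,cy)=(0.6161,0.7877)
member 1 (0-2): L=1.4290, (cx,cy)=(1.0000,0.0000)
member 2 (1-2): L=1.1656, (cx,cy)=(0.6005,-0.7996)
member 3 (1-3): L=1.3160, (cx,cy)=(0.9955,0.0950)
member 4 (2-3): L=1.2204, (cx,cy)=(0.4998,0.8661)
member 5 (2-4): L=1.2710, (cx,cy)=(1.0000,0.0000)
member 6 (3-4): L=1.2467, (cx,cy)=(0.5302,-0.8479)
solve A·x = −loads:
  F[0-1] = -386.2006 N (compression)
  F[0-2] = +2919.5194 N (tension)
  F[1-2] = -464.2373 N (compression)
  F[1-3] = -1352.5379 N (compression)
  F[2-3] = +1369.9512 N (tension)
  F[2-4] = +661.6648 N (tension)
  F[3-4] = -1247.9175 N (compression)
  Rx@0 = -2681.5800 N
  Ry@0 = +304.1969 N
  Ry@4 = +1058.0631 N

-464.237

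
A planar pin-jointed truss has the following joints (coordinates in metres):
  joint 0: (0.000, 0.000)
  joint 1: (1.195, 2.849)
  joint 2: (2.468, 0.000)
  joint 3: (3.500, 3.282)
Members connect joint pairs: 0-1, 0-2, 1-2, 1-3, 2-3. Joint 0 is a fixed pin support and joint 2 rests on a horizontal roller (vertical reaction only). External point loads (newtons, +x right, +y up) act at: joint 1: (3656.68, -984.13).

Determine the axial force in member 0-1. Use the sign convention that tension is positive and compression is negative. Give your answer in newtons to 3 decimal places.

N=4 nodes, M=5 members, R=3 reactions → 2N=8, M+R=8
member 0 (0-1): L=3.0895, (cx,cy)=(0.3868,0.9222)
member 1 (0-2): L=2.4680, (cx,cy)=(1.0000,0.0000)
member 2 (1-2): L=3.1205, (cx,cy)=(0.4080,-0.9130)
member 3 (1-3): L=2.3453, (cx,cy)=(0.9828,0.1846)
member 4 (2-3): L=3.4404, (cx,cy)=(0.3000,0.9540)
solve A·x = −loads:
  F[0-1] = +4027.0113 N (tension)
  F[0-2] = +2099.0413 N (tension)
  F[1-2] = -5145.3215 N (compression)
  F[1-3] = -0.0000 N (compression)
  F[2-3] = +0.0000 N (tension)
  Rx@0 = -3656.6800 N
  Ry@0 = -3713.5672 N
  Ry@2 = +4697.6972 N

4027.011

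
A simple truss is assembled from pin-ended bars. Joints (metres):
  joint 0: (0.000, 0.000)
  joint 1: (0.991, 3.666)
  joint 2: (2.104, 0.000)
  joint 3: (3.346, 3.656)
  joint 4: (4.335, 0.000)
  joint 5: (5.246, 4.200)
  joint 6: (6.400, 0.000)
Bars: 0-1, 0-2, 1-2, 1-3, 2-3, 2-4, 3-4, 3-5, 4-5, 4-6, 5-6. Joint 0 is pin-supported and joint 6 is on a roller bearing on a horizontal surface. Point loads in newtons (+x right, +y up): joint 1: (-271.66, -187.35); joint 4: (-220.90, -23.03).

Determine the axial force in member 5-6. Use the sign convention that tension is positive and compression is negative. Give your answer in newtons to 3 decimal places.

N=7 nodes, M=11 members, R=3 reactions → 2N=14, M+R=14
member 0 (0-1): L=3.7976, (cx,cy)=(0.2610,0.9654)
member 1 (0-2): L=2.1040, (cx,cy)=(1.0000,0.0000)
member 2 (1-2): L=3.8312, (cx,cy)=(0.2905,-0.9569)
member 3 (1-3): L=2.3550, (cx,cy)=(1.0000,-0.0042)
member 4 (2-3): L=3.8612, (cx,cy)=(0.3217,0.9469)
member 5 (2-4): L=2.2310, (cx,cy)=(1.0000,0.0000)
member 6 (3-4): L=3.7874, (cx,cy)=(0.2611,-0.9653)
member 7 (3-5): L=1.9763, (cx,cy)=(0.9614,0.2753)
member 8 (4-5): L=4.2977, (cx,cy)=(0.2120,0.9773)
member 9 (4-6): L=2.0650, (cx,cy)=(1.0000,0.0000)
member 10 (5-6): L=4.3557, (cx,cy)=(0.2649,-0.9643)
solve A·x = −loads:
  F[0-1] = -332.9163 N (compression)
  F[0-2] = -405.6837 N (compression)
  F[1-2] = +139.4317 N (tension)
  F[1-3] = +144.2791 N (tension)
  F[2-3] = -140.9069 N (compression)
  F[2-4] = -319.8535 N (compression)
  F[3-4] = +156.1079 N (tension)
  F[3-5] = +60.5274 N (tension)
  F[4-5] = -130.6301 N (compression)
  F[4-6] = -30.4989 N (compression)
  F[5-6] = +115.1148 N (tension)
  Rx@0 = +492.5600 N
  Ry@0 = +321.3810 N
  Ry@6 = -111.0010 N

115.115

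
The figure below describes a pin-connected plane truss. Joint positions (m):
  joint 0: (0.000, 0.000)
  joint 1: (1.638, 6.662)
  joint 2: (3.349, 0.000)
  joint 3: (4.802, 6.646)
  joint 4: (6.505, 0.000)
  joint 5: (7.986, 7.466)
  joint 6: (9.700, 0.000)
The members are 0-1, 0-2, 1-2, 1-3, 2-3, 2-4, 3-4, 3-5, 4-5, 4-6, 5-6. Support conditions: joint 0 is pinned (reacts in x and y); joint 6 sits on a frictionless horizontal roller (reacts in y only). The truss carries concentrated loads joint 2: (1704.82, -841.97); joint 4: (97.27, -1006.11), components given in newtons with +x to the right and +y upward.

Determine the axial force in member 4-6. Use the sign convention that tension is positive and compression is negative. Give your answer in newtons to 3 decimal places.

N=7 nodes, M=11 members, R=3 reactions → 2N=14, M+R=14
member 0 (0-1): L=6.8604, (cx,cy)=(0.2388,0.9711)
member 1 (0-2): L=3.3490, (cx,cy)=(1.0000,0.0000)
member 2 (1-2): L=6.8782, (cx,cy)=(0.2488,-0.9686)
member 3 (1-3): L=3.1640, (cx,cy)=(1.0000,-0.0051)
member 4 (2-3): L=6.8030, (cx,cy)=(0.2136,0.9769)
member 5 (2-4): L=3.1560, (cx,cy)=(1.0000,0.0000)
member 6 (3-4): L=6.8607, (cx,cy)=(0.2482,-0.9687)
member 7 (3-5): L=3.2879, (cx,cy)=(0.9684,0.2494)
member 8 (4-5): L=7.6115, (cx,cy)=(0.1946,0.9809)
member 9 (4-6): L=3.1950, (cx,cy)=(1.0000,0.0000)
member 10 (5-6): L=7.6602, (cx,cy)=(0.2238,-0.9746)
solve A·x = −loads:
  F[0-1] = -908.9558 N (compression)
  F[0-2] = +2019.1133 N (tension)
  F[1-2] = +913.6332 N (tension)
  F[1-3] = -444.3012 N (compression)
  F[2-3] = -43.9584 N (compression)
  F[2-4] = +550.9543 N (tension)
  F[3-4] = -73.7375 N (compression)
  F[3-5] = -449.5876 N (compression)
  F[4-5] = +1098.5352 N (tension)
  F[4-6] = +221.6337 N (tension)
  F[5-6] = -990.5267 N (compression)
  Rx@0 = -1802.0900 N
  Ry@0 = +882.6673 N
  Ry@6 = +965.4127 N

221.634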